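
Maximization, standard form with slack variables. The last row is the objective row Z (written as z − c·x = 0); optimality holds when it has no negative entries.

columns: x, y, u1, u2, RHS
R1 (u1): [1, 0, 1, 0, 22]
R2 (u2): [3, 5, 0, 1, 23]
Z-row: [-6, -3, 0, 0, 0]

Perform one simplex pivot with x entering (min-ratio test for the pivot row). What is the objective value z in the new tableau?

46

Ratio test on column x — row 1: 22/1 = 22; row 2: 23/3 = 23/3. Minimum is 23/3 at row 2 (u2 leaves); pivot element 3.
Pivot on row 2; the Z-row RHS becomes 0 − (-6)·(23/3) = 46.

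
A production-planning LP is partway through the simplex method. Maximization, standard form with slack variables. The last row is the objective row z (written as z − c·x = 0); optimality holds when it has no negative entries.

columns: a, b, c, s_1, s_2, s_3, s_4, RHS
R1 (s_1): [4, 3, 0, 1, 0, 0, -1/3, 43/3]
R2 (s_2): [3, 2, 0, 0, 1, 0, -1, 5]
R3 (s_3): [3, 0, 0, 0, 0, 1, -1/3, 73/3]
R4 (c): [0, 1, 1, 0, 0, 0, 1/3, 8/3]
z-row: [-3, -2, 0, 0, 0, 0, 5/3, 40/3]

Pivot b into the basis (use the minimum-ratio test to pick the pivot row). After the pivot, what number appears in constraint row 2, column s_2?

Ratio test on column b — row 1: (43/3)/3 = 43/9; row 2: 5/2 = 5/2; row 3: entry 0 ≤ 0; row 4: (8/3)/1 = 8/3. Minimum is 5/2 at row 2 (s_2 leaves); pivot element 2.
Divide row 2 by 2; eliminate column b from the other rows.
In the new row 2, the s_2 entry is the old entry divided by the pivot: 1/2 = 1/2.

1/2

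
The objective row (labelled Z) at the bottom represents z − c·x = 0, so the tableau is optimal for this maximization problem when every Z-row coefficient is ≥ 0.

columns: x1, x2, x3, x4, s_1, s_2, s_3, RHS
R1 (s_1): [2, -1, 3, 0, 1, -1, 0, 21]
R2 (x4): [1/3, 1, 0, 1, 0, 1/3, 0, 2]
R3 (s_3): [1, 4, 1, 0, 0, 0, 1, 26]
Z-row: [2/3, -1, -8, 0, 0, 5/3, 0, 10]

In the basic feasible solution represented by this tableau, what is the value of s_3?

s_3 is basic (row 3); its value is the RHS of that row, 26.

26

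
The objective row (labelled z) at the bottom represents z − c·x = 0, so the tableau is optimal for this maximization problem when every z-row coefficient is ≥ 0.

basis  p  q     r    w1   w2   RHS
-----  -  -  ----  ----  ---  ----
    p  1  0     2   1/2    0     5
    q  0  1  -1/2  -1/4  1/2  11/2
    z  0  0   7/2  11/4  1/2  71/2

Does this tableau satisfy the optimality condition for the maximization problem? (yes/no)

Every z-row coefficient is ≥ 0, so the tableau is optimal.

yes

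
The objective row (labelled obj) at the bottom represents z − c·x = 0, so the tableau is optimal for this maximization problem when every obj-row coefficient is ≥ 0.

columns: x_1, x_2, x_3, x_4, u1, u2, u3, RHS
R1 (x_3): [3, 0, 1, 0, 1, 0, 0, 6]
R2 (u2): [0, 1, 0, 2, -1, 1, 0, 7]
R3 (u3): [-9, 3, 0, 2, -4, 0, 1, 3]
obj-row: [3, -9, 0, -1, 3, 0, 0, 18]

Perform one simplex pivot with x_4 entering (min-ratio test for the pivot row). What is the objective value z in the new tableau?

39/2

Ratio test on column x_4 — row 1: entry 0 ≤ 0; row 2: 7/2 = 7/2; row 3: 3/2 = 3/2. Minimum is 3/2 at row 3 (u3 leaves); pivot element 2.
Pivot on row 3; the obj-row RHS becomes 18 − (-1)·(3/2) = 39/2.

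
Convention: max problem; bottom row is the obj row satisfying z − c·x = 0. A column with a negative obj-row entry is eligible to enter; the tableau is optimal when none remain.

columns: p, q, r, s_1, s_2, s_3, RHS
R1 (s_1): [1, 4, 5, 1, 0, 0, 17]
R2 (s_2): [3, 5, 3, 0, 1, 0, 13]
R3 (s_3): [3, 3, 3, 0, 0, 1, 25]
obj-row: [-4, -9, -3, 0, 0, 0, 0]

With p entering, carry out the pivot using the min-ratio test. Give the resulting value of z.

Ratio test on column p — row 1: 17/1 = 17; row 2: 13/3 = 13/3; row 3: 25/3 = 25/3. Minimum is 13/3 at row 2 (s_2 leaves); pivot element 3.
Pivot on row 2; the obj-row RHS becomes 0 − (-4)·(13/3) = 52/3.

52/3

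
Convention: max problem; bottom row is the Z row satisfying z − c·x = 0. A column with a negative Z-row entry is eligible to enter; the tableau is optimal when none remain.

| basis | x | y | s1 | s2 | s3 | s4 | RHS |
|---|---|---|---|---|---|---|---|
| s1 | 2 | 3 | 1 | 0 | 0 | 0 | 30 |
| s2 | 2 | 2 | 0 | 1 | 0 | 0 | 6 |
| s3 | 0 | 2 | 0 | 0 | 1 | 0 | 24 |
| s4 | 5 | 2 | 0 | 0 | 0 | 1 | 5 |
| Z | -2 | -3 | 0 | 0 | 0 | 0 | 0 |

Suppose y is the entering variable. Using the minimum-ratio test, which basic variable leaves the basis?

Column y entries and ratios — s1: 30/3 = 10; s2: 6/2 = 3; s3: 24/2 = 12; s4: 5/2 = 5/2.
Smallest ratio is 5/2 in the row of s4, so s4 leaves.

s4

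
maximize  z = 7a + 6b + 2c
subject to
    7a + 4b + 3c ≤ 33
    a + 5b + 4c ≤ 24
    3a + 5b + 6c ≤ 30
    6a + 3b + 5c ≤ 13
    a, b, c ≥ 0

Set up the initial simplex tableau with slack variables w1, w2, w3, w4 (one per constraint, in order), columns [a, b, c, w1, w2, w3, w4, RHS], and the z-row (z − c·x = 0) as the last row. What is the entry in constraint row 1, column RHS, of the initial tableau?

The RHS of constraint 1 is b_1 = 33.

33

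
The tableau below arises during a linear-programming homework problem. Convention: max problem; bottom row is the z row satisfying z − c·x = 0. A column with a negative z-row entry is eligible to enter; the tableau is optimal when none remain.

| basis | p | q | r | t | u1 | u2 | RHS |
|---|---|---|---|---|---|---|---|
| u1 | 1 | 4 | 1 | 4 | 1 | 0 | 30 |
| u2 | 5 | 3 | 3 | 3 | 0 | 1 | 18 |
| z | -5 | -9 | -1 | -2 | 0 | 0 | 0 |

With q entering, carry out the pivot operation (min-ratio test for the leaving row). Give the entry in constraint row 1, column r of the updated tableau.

-3

Ratio test on column q — row 1: 30/4 = 15/2; row 2: 18/3 = 6. Minimum is 6 at row 2 (u2 leaves); pivot element 3.
Divide row 2 by 3; eliminate column q from the other rows.
Row 1 update in column r: 1 − 4·1 = -3.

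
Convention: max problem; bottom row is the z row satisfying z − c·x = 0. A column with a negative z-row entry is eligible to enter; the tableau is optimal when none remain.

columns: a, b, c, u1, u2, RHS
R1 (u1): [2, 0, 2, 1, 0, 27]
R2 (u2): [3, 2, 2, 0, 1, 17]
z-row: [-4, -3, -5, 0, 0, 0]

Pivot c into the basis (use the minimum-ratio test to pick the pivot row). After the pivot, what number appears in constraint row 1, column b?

Ratio test on column c — row 1: 27/2 = 27/2; row 2: 17/2 = 17/2. Minimum is 17/2 at row 2 (u2 leaves); pivot element 2.
Divide row 2 by 2; eliminate column c from the other rows.
Row 1 update in column b: 0 − 2·1 = -2.

-2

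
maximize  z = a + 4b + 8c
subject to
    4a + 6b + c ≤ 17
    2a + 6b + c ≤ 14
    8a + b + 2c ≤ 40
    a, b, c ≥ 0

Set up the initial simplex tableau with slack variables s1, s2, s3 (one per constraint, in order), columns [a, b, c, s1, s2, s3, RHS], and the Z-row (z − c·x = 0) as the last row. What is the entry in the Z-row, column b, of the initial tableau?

The Z-row carries the negated objective coefficients: the b entry is -4.

-4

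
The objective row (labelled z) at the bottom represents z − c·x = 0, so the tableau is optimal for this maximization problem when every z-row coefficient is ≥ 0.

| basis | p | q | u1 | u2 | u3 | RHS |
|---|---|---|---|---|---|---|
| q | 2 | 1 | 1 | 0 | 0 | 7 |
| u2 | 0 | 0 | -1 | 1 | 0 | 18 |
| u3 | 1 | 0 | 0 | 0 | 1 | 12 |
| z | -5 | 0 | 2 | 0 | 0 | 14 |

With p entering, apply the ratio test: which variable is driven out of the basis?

q

Column p entries and ratios — q: 7/2 = 7/2; u2: 0 ≤ 0, skip; u3: 12/1 = 12.
Smallest ratio is 7/2 in the row of q, so q leaves.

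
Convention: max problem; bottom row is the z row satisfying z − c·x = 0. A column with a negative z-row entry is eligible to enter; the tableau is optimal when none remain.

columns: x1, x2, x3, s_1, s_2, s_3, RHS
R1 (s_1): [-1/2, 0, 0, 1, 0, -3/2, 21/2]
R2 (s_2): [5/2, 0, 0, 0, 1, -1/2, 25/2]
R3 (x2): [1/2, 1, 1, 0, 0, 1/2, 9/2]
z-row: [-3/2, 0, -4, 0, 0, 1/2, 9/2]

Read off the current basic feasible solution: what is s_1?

s_1 is basic (row 1); its value is the RHS of that row, 21/2.

21/2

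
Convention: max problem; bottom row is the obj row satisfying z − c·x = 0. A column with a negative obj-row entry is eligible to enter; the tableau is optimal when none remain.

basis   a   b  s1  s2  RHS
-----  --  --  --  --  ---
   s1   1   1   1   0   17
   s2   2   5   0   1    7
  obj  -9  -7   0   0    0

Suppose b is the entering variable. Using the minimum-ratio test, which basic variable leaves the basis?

Column b entries and ratios — s1: 17/1 = 17; s2: 7/5 = 7/5.
Smallest ratio is 7/5 in the row of s2, so s2 leaves.

s2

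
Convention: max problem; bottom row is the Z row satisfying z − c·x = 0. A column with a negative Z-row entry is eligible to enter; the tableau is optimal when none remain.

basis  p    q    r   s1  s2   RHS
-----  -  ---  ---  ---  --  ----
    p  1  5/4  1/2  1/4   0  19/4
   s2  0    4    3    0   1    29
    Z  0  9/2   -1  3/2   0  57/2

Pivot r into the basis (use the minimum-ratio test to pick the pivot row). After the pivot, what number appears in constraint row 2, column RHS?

1/2

Ratio test on column r — row 1: (19/4)/(1/2) = 19/2; row 2: 29/3 = 29/3. Minimum is 19/2 at row 1 (p leaves); pivot element 1/2.
Divide row 1 by 1/2; eliminate column r from the other rows.
Row 2 update in column RHS: 29 − 3·(19/2) = 1/2.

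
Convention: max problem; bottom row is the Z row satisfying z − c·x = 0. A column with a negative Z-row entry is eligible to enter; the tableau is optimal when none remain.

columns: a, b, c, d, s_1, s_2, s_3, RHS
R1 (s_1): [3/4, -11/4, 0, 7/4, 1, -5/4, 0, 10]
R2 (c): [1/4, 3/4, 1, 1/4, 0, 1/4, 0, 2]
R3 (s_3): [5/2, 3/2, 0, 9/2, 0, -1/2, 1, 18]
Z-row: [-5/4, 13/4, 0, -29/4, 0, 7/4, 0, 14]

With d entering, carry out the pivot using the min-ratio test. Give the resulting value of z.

43

Ratio test on column d — row 1: 10/(7/4) = 40/7; row 2: 2/(1/4) = 8; row 3: 18/(9/2) = 4. Minimum is 4 at row 3 (s_3 leaves); pivot element 9/2.
Pivot on row 3; the Z-row RHS becomes 14 − (-29/4)·4 = 43.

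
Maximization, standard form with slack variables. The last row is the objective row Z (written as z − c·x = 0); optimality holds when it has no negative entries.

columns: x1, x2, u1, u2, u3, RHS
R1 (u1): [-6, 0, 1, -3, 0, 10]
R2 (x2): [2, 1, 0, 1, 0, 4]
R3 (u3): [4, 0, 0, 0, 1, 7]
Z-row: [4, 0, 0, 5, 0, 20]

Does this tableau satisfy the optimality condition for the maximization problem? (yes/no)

Every Z-row coefficient is ≥ 0, so the tableau is optimal.

yes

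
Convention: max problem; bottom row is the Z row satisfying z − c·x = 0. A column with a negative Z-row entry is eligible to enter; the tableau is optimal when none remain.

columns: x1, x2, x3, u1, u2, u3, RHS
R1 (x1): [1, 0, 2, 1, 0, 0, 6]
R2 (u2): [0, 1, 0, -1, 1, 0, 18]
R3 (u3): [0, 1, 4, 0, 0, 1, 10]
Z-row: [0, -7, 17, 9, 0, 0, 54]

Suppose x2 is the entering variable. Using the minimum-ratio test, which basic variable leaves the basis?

Column x2 entries and ratios — x1: 0 ≤ 0, skip; u2: 18/1 = 18; u3: 10/1 = 10.
Smallest ratio is 10 in the row of u3, so u3 leaves.

u3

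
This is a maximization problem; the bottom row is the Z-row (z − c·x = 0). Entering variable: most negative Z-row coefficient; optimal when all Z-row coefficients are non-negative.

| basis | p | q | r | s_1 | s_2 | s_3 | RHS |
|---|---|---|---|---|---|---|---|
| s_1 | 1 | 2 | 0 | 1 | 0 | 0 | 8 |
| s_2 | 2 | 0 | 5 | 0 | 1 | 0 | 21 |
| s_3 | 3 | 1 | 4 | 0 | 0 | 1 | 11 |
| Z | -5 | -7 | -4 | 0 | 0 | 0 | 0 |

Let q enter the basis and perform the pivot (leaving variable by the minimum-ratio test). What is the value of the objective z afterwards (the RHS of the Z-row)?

Ratio test on column q — row 1: 8/2 = 4; row 2: entry 0 ≤ 0; row 3: 11/1 = 11. Minimum is 4 at row 1 (s_1 leaves); pivot element 2.
Pivot on row 1; the Z-row RHS becomes 0 − (-7)·4 = 28.

28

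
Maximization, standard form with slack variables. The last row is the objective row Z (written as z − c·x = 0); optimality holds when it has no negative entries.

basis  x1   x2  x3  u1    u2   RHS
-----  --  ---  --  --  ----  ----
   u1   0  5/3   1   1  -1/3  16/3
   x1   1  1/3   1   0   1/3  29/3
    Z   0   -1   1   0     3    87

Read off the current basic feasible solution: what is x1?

29/3

x1 is basic (row 2); its value is the RHS of that row, 29/3.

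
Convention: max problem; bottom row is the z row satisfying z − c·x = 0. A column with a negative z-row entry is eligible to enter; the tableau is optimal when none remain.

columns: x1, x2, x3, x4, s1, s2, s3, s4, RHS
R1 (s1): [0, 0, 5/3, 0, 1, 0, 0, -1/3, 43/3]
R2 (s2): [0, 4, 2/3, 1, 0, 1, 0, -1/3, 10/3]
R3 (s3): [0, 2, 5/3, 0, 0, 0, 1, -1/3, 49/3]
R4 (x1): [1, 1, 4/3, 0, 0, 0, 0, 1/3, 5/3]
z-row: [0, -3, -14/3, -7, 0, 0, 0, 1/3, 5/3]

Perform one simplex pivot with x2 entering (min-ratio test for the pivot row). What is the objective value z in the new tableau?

25/6

Ratio test on column x2 — row 1: entry 0 ≤ 0; row 2: (10/3)/4 = 5/6; row 3: (49/3)/2 = 49/6; row 4: (5/3)/1 = 5/3. Minimum is 5/6 at row 2 (s2 leaves); pivot element 4.
Pivot on row 2; the z-row RHS becomes 5/3 − (-3)·(5/6) = 25/6.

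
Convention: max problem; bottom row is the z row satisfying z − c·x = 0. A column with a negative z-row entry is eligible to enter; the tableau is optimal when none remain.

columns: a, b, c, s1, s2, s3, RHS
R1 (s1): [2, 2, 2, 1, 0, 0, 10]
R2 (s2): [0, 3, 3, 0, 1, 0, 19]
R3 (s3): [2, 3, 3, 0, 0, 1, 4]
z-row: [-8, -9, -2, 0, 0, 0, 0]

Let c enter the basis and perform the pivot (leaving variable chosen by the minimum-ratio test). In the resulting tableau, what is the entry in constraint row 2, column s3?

-1

Ratio test on column c — row 1: 10/2 = 5; row 2: 19/3 = 19/3; row 3: 4/3 = 4/3. Minimum is 4/3 at row 3 (s3 leaves); pivot element 3.
Divide row 3 by 3; eliminate column c from the other rows.
Row 2 update in column s3: 0 − 3·(1/3) = -1.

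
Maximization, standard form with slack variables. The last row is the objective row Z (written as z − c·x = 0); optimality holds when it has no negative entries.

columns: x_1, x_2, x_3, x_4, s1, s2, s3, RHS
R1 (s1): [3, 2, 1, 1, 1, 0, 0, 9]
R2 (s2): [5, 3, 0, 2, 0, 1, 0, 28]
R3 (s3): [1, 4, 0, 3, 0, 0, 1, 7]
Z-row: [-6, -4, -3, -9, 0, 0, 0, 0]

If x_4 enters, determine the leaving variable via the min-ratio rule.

Column x_4 entries and ratios — s1: 9/1 = 9; s2: 28/2 = 14; s3: 7/3 = 7/3.
Smallest ratio is 7/3 in the row of s3, so s3 leaves.

s3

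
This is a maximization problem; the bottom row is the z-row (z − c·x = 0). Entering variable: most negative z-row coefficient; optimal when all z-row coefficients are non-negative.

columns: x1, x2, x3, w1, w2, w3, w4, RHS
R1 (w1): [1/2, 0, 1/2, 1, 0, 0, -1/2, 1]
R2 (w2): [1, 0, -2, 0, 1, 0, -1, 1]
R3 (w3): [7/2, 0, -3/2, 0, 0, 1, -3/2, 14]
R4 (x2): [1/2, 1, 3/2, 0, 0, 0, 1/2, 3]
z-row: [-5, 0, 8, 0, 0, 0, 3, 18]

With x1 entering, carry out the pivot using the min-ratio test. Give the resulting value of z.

23

Ratio test on column x1 — row 1: 1/(1/2) = 2; row 2: 1/1 = 1; row 3: 14/(7/2) = 4; row 4: 3/(1/2) = 6. Minimum is 1 at row 2 (w2 leaves); pivot element 1.
Pivot on row 2; the z-row RHS becomes 18 − (-5)·1 = 23.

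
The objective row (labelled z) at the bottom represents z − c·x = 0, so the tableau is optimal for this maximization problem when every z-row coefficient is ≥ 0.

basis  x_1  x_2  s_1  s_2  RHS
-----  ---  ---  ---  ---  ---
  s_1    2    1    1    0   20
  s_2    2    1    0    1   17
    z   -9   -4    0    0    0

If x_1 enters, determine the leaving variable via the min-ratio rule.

s_2

Column x_1 entries and ratios — s_1: 20/2 = 10; s_2: 17/2 = 17/2.
Smallest ratio is 17/2 in the row of s_2, so s_2 leaves.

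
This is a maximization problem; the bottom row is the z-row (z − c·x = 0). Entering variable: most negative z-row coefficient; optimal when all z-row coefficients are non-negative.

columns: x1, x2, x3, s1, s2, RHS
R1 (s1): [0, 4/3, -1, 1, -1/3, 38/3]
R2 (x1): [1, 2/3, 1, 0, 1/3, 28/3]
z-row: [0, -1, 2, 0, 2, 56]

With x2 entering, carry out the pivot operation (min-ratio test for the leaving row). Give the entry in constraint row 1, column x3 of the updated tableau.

Ratio test on column x2 — row 1: (38/3)/(4/3) = 19/2; row 2: (28/3)/(2/3) = 14. Minimum is 19/2 at row 1 (s1 leaves); pivot element 4/3.
Divide row 1 by 4/3; eliminate column x2 from the other rows.
In the new row 1, the x3 entry is the old entry divided by the pivot: (-1)/(4/3) = -3/4.

-3/4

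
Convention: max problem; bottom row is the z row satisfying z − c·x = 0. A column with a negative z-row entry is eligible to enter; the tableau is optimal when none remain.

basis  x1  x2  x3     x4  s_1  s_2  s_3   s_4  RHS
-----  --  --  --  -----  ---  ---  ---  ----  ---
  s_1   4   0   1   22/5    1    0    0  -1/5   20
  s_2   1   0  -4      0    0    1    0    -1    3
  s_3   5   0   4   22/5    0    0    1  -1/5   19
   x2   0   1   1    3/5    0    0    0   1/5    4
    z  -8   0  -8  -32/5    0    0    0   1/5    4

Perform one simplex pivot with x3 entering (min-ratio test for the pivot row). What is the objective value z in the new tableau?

36

Ratio test on column x3 — row 1: 20/1 = 20; row 2: entry -4 ≤ 0; row 3: 19/4 = 19/4; row 4: 4/1 = 4. Minimum is 4 at row 4 (x2 leaves); pivot element 1.
Pivot on row 4; the z-row RHS becomes 4 − (-8)·4 = 36.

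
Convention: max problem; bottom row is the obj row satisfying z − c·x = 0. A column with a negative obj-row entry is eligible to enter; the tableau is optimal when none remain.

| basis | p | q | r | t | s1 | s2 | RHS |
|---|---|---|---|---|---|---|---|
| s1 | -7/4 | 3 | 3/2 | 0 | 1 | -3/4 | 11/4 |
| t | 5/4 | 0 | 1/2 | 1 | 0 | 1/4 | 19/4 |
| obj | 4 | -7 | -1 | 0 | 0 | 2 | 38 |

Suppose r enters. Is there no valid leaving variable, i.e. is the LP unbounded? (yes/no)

Column r has positive entries in row(s) 1, 2, so the ratio test bounds it — not unbounded.

no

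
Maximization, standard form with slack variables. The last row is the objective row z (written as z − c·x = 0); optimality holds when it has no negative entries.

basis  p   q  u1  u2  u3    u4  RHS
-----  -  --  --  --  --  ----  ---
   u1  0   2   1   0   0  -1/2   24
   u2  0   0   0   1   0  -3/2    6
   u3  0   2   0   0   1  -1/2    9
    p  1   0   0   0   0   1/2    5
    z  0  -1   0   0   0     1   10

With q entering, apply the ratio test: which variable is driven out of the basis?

u3

Column q entries and ratios — u1: 24/2 = 12; u2: 0 ≤ 0, skip; u3: 9/2 = 9/2; p: 0 ≤ 0, skip.
Smallest ratio is 9/2 in the row of u3, so u3 leaves.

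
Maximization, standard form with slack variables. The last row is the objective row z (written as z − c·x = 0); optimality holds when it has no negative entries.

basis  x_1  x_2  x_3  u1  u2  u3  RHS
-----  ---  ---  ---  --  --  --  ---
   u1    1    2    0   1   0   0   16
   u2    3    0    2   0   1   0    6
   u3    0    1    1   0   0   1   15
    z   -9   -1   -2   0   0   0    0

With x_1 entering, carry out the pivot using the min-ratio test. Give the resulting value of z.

Ratio test on column x_1 — row 1: 16/1 = 16; row 2: 6/3 = 2; row 3: entry 0 ≤ 0. Minimum is 2 at row 2 (u2 leaves); pivot element 3.
Pivot on row 2; the z-row RHS becomes 0 − (-9)·2 = 18.

18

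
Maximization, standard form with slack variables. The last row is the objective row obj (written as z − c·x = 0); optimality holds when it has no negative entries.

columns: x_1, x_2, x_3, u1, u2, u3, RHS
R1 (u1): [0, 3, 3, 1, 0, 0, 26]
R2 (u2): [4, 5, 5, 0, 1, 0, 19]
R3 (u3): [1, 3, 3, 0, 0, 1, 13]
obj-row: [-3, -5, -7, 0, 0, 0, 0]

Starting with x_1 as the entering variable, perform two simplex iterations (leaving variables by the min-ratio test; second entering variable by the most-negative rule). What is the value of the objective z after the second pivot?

Ratio test on column x_1 — row 1: entry 0 ≤ 0; row 2: 19/4 = 19/4; row 3: 13/1 = 13. Minimum is 19/4 at row 2 (u2 leaves); pivot element 4.
Pivot on row 2; the obj-row RHS becomes 0 − (-3)·(19/4) = 57/4.
Next entering variable (most negative obj-row entry -13/4): x_3.
Ratio test on column x_3 — row 1: 26/3 = 26/3; row 2: (19/4)/(5/4) = 19/5; row 3: (33/4)/(7/4) = 33/7. Minimum is 19/5 at row 2 (x_1 leaves); pivot element 5/4.
After the second pivot the obj-row RHS is 57/4 − (-13/4)·(19/5) = 133/5.

133/5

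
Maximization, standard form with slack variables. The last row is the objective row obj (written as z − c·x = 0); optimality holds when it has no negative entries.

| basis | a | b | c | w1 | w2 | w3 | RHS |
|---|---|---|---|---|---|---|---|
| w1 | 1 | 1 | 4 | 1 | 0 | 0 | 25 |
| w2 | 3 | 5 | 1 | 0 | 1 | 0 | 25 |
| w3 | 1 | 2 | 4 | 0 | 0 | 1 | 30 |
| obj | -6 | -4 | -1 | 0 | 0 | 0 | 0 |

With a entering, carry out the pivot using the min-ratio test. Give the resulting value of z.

Ratio test on column a — row 1: 25/1 = 25; row 2: 25/3 = 25/3; row 3: 30/1 = 30. Minimum is 25/3 at row 2 (w2 leaves); pivot element 3.
Pivot on row 2; the obj-row RHS becomes 0 − (-6)·(25/3) = 50.

50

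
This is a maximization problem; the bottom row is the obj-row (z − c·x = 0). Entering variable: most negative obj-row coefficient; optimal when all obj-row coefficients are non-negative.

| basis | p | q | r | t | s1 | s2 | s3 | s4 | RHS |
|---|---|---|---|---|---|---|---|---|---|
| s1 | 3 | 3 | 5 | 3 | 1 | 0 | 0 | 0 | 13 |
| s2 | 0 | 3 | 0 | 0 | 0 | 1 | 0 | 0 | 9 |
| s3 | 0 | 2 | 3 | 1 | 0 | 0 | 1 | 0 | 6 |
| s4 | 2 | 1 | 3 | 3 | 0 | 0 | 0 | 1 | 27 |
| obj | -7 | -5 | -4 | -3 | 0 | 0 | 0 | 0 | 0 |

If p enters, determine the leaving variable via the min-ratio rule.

Column p entries and ratios — s1: 13/3 = 13/3; s2: 0 ≤ 0, skip; s3: 0 ≤ 0, skip; s4: 27/2 = 27/2.
Smallest ratio is 13/3 in the row of s1, so s1 leaves.

s1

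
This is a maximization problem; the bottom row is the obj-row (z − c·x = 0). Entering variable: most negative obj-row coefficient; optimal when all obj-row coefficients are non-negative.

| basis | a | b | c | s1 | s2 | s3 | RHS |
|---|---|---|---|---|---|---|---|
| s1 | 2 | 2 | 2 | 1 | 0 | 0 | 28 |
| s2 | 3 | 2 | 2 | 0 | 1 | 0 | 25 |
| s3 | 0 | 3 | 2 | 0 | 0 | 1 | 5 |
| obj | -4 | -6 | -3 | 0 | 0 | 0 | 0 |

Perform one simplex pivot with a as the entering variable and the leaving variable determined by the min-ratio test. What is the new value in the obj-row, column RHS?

Ratio test on column a — row 1: 28/2 = 14; row 2: 25/3 = 25/3; row 3: entry 0 ≤ 0. Minimum is 25/3 at row 2 (s2 leaves); pivot element 3.
Divide row 2 by 3; eliminate column a from the other rows.
obj-row update in column RHS: 0 − (-4)·(25/3) = 100/3.

100/3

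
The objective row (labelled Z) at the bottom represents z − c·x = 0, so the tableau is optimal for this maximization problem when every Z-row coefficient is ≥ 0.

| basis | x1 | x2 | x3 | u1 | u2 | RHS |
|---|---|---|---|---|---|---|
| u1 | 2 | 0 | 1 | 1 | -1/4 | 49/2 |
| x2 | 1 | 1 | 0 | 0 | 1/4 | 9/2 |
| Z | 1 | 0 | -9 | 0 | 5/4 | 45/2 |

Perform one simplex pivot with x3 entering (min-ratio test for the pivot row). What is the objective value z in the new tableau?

243

Ratio test on column x3 — row 1: (49/2)/1 = 49/2; row 2: entry 0 ≤ 0. Minimum is 49/2 at row 1 (u1 leaves); pivot element 1.
Pivot on row 1; the Z-row RHS becomes 45/2 − (-9)·(49/2) = 243.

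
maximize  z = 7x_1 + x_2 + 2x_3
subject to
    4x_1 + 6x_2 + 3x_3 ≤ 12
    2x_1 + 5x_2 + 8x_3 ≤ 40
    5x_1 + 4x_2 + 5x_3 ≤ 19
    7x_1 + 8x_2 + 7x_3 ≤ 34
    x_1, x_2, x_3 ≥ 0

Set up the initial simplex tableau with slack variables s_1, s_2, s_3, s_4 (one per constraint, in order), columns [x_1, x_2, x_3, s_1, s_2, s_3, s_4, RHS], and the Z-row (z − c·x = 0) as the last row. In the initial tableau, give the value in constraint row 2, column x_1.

2

Constraint 2 has coefficient 2 on x_1.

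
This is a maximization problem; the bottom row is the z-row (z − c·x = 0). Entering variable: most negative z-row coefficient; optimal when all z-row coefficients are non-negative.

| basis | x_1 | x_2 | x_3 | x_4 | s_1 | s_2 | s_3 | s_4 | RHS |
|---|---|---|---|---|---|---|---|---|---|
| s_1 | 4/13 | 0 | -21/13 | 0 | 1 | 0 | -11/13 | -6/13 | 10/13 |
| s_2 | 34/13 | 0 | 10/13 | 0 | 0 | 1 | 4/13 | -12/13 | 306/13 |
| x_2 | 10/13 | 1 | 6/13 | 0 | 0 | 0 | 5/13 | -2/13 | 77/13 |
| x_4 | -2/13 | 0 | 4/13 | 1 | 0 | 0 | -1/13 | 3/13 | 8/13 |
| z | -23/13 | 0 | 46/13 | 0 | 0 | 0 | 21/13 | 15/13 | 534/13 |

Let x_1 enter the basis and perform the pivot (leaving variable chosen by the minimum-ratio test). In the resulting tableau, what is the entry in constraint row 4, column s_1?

Ratio test on column x_1 — row 1: (10/13)/(4/13) = 5/2; row 2: (306/13)/(34/13) = 9; row 3: (77/13)/(10/13) = 77/10; row 4: entry -2/13 ≤ 0. Minimum is 5/2 at row 1 (s_1 leaves); pivot element 4/13.
Divide row 1 by 4/13; eliminate column x_1 from the other rows.
Row 4 update in column s_1: 0 − (-2/13)·(13/4) = 1/2.

1/2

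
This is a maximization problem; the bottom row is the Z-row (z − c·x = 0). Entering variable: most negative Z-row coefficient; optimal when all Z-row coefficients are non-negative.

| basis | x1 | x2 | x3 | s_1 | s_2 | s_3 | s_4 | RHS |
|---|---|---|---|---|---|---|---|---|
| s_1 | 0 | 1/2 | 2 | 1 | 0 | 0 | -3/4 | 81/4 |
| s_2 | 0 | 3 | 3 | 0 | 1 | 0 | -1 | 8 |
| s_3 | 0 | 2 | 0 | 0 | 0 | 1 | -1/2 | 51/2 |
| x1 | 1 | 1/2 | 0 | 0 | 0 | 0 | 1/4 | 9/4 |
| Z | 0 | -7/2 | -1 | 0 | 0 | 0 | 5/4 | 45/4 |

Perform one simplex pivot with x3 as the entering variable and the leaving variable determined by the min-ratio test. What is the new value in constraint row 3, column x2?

2

Ratio test on column x3 — row 1: (81/4)/2 = 81/8; row 2: 8/3 = 8/3; row 3: entry 0 ≤ 0; row 4: entry 0 ≤ 0. Minimum is 8/3 at row 2 (s_2 leaves); pivot element 3.
Divide row 2 by 3; eliminate column x3 from the other rows.
Row 3 update in column x2: 2 − 0·1 = 2.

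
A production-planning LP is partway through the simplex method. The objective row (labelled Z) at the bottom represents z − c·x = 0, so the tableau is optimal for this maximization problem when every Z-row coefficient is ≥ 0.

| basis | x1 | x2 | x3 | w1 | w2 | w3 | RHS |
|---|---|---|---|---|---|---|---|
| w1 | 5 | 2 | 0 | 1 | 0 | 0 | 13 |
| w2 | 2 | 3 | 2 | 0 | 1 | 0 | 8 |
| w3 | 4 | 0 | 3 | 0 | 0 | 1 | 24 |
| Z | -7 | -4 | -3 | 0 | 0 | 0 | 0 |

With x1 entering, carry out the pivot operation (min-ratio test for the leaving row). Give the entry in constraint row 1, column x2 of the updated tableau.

Ratio test on column x1 — row 1: 13/5 = 13/5; row 2: 8/2 = 4; row 3: 24/4 = 6. Minimum is 13/5 at row 1 (w1 leaves); pivot element 5.
Divide row 1 by 5; eliminate column x1 from the other rows.
In the new row 1, the x2 entry is the old entry divided by the pivot: 2/5 = 2/5.

2/5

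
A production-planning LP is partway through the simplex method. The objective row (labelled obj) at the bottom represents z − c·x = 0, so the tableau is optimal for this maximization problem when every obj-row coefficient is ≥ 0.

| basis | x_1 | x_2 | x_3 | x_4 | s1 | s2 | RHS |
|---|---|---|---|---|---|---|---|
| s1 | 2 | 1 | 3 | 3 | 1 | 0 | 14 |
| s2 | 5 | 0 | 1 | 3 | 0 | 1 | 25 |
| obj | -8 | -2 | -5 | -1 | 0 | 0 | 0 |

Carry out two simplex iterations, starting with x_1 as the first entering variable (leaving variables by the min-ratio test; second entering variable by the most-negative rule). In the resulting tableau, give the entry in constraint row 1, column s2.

Ratio test on column x_1 — row 1: 14/2 = 7; row 2: 25/5 = 5. Minimum is 5 at row 2 (s2 leaves); pivot element 5.
Divide row 2 by 5; eliminate column x_1 from the other rows.
Second iteration: most negative obj-row entry is -17/5 in column x_3, so x_3 enters.
Ratio test on column x_3 — row 1: 4/(13/5) = 20/13; row 2: 5/(1/5) = 25. Minimum is 20/13 at row 1 (s1 leaves); pivot element 13/5.
Divide row 1 by 13/5; eliminate column x_3 from the other rows.
After both pivots, the entry at constraint row 1, column s2 is -2/13.

-2/13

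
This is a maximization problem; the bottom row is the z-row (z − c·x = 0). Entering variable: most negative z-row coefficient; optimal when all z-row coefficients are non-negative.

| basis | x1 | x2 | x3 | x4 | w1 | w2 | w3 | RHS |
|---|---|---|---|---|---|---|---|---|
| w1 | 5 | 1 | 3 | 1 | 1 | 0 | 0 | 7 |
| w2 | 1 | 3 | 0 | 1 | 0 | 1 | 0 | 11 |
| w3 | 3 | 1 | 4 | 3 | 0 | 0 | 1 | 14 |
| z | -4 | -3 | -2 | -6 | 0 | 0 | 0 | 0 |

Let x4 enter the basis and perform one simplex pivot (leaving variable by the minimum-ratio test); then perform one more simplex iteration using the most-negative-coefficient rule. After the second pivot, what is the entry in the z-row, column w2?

Ratio test on column x4 — row 1: 7/1 = 7; row 2: 11/1 = 11; row 3: 14/3 = 14/3. Minimum is 14/3 at row 3 (w3 leaves); pivot element 3.
Divide row 3 by 3; eliminate column x4 from the other rows.
Second iteration: most negative z-row entry is -1 in column x2, so x2 enters.
Ratio test on column x2 — row 1: (7/3)/(2/3) = 7/2; row 2: (19/3)/(8/3) = 19/8; row 3: (14/3)/(1/3) = 14. Minimum is 19/8 at row 2 (w2 leaves); pivot element 8/3.
Divide row 2 by 8/3; eliminate column x2 from the other rows.
After both pivots, the entry at the z-row, column w2 is 3/8.

3/8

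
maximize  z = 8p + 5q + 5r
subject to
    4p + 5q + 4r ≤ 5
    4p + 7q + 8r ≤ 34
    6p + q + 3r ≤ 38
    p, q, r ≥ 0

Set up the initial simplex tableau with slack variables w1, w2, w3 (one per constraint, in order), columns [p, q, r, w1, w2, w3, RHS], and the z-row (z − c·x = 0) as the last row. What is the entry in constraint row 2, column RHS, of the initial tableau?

34

The RHS of constraint 2 is b_2 = 34.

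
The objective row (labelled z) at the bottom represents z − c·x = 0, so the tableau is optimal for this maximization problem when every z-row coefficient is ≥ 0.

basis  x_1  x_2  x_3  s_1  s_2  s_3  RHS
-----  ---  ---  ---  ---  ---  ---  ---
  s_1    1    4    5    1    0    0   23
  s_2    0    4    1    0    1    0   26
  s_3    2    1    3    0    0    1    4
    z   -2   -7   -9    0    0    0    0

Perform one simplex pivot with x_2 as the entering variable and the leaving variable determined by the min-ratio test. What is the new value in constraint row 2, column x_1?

Ratio test on column x_2 — row 1: 23/4 = 23/4; row 2: 26/4 = 13/2; row 3: 4/1 = 4. Minimum is 4 at row 3 (s_3 leaves); pivot element 1.
Divide row 3 by 1; eliminate column x_2 from the other rows.
Row 2 update in column x_1: 0 − 4·2 = -8.

-8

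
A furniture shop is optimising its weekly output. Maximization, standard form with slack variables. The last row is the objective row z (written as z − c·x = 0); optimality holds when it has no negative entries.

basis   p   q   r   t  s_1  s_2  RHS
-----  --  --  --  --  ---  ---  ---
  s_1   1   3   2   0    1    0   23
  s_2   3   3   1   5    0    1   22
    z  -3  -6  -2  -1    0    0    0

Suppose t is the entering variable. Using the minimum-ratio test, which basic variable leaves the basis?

Column t entries and ratios — s_1: 0 ≤ 0, skip; s_2: 22/5 = 22/5.
Smallest ratio is 22/5 in the row of s_2, so s_2 leaves.

s_2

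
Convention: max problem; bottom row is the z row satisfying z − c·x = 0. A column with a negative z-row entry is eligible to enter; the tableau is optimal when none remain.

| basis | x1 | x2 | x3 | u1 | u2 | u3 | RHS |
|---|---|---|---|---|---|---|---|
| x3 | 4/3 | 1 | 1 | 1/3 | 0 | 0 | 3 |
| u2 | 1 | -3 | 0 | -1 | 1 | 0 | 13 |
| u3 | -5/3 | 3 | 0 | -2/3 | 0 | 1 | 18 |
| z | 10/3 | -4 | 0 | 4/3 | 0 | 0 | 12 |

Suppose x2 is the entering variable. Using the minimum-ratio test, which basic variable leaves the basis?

Column x2 entries and ratios — x3: 3/1 = 3; u2: -3 ≤ 0, skip; u3: 18/3 = 6.
Smallest ratio is 3 in the row of x3, so x3 leaves.

x3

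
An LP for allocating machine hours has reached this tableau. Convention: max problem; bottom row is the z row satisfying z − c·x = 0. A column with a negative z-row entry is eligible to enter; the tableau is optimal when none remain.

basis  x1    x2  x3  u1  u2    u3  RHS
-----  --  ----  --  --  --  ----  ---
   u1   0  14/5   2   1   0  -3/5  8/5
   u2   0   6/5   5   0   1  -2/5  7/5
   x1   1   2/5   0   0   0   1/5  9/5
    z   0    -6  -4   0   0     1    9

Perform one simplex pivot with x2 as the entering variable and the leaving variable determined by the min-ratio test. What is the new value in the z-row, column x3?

Ratio test on column x2 — row 1: (8/5)/(14/5) = 4/7; row 2: (7/5)/(6/5) = 7/6; row 3: (9/5)/(2/5) = 9/2. Minimum is 4/7 at row 1 (u1 leaves); pivot element 14/5.
Divide row 1 by 14/5; eliminate column x2 from the other rows.
z-row update in column x3: -4 − (-6)·(5/7) = 2/7.

2/7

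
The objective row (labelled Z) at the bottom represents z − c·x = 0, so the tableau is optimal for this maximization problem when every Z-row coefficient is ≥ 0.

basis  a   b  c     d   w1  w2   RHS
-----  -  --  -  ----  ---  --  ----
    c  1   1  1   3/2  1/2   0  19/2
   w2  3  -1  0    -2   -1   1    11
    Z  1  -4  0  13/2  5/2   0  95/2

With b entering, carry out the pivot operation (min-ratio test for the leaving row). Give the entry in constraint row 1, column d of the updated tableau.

3/2

Ratio test on column b — row 1: (19/2)/1 = 19/2; row 2: entry -1 ≤ 0. Minimum is 19/2 at row 1 (c leaves); pivot element 1.
Divide row 1 by 1; eliminate column b from the other rows.
In the new row 1, the d entry is the old entry divided by the pivot: (3/2)/1 = 3/2.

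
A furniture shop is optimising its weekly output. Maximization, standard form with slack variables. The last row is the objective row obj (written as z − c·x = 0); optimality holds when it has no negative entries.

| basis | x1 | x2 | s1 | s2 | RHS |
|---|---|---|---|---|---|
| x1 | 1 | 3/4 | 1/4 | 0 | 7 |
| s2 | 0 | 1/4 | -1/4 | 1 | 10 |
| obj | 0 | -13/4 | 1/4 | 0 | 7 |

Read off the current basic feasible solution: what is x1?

x1 is basic (row 1); its value is the RHS of that row, 7.

7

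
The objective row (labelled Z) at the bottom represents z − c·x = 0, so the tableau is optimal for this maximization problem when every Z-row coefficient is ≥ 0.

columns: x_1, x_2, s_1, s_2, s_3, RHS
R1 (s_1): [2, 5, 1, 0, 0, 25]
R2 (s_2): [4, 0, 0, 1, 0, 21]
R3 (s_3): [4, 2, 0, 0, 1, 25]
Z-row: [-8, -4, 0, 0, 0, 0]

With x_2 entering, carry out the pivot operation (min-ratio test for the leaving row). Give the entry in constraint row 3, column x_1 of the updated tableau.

Ratio test on column x_2 — row 1: 25/5 = 5; row 2: entry 0 ≤ 0; row 3: 25/2 = 25/2. Minimum is 5 at row 1 (s_1 leaves); pivot element 5.
Divide row 1 by 5; eliminate column x_2 from the other rows.
Row 3 update in column x_1: 4 − 2·(2/5) = 16/5.

16/5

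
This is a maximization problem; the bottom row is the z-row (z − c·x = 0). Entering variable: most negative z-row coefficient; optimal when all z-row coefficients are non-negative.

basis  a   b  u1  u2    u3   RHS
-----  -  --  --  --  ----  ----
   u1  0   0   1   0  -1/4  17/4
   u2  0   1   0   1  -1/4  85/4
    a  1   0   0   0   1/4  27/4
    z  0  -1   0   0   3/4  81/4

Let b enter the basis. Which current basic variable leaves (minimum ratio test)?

u2

Column b entries and ratios — u1: 0 ≤ 0, skip; u2: (85/4)/1 = 85/4; a: 0 ≤ 0, skip.
Smallest ratio is 85/4 in the row of u2, so u2 leaves.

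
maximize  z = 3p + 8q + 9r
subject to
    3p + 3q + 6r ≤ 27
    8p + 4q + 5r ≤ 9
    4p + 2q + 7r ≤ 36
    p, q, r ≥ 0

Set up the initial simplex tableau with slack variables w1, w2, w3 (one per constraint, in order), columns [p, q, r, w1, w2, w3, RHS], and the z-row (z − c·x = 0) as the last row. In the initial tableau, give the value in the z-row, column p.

The z-row carries the negated objective coefficients: the p entry is -3.

-3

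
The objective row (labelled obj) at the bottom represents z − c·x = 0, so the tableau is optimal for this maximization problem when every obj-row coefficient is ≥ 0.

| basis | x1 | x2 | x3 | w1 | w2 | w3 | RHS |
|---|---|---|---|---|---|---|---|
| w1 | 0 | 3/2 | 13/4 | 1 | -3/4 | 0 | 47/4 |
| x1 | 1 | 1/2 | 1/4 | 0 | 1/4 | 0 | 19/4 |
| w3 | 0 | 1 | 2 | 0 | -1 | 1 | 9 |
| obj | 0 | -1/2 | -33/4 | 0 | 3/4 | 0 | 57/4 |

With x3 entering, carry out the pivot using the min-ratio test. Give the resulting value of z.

Ratio test on column x3 — row 1: (47/4)/(13/4) = 47/13; row 2: (19/4)/(1/4) = 19; row 3: 9/2 = 9/2. Minimum is 47/13 at row 1 (w1 leaves); pivot element 13/4.
Pivot on row 1; the obj-row RHS becomes 57/4 − (-33/4)·(47/13) = 573/13.

573/13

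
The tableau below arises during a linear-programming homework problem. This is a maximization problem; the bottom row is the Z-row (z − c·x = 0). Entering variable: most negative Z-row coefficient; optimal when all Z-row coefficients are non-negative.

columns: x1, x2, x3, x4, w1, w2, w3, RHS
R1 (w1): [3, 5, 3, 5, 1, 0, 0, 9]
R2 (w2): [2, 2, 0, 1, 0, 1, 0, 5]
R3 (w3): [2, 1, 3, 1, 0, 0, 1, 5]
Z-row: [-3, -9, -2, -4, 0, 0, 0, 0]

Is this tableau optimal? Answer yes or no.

The Z-row has a negative entry -9 in column x2, so it is not optimal.

no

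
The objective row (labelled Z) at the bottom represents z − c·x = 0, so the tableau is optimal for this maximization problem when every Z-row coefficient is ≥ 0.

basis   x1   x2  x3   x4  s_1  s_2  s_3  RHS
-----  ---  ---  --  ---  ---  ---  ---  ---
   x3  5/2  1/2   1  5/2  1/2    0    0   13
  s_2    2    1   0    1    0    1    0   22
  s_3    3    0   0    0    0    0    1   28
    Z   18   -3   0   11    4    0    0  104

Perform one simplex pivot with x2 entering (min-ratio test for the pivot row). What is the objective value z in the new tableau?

170

Ratio test on column x2 — row 1: 13/(1/2) = 26; row 2: 22/1 = 22; row 3: entry 0 ≤ 0. Minimum is 22 at row 2 (s_2 leaves); pivot element 1.
Pivot on row 2; the Z-row RHS becomes 104 − (-3)·22 = 170.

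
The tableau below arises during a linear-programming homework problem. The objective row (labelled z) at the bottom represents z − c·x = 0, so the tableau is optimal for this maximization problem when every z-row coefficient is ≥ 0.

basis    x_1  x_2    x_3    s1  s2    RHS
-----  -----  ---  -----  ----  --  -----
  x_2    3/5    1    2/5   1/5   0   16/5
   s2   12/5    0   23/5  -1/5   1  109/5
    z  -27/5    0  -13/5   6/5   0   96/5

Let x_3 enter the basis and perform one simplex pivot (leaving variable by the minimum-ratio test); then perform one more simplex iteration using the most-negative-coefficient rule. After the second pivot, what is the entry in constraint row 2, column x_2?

-4/3

Ratio test on column x_3 — row 1: (16/5)/(2/5) = 8; row 2: (109/5)/(23/5) = 109/23. Minimum is 109/23 at row 2 (s2 leaves); pivot element 23/5.
Divide row 2 by 23/5; eliminate column x_3 from the other rows.
Second iteration: most negative z-row entry is -93/23 in column x_1, so x_1 enters.
Ratio test on column x_1 — row 1: (30/23)/(9/23) = 10/3; row 2: (109/23)/(12/23) = 109/12. Minimum is 10/3 at row 1 (x_2 leaves); pivot element 9/23.
Divide row 1 by 9/23; eliminate column x_1 from the other rows.
After both pivots, the entry at constraint row 2, column x_2 is -4/3.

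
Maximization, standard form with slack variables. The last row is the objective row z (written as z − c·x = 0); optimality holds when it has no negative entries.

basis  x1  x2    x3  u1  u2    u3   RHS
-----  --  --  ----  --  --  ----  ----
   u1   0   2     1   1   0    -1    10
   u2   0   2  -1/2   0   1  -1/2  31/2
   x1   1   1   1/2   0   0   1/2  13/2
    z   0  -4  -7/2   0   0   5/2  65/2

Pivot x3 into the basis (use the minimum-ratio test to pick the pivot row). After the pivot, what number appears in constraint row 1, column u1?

1

Ratio test on column x3 — row 1: 10/1 = 10; row 2: entry -1/2 ≤ 0; row 3: (13/2)/(1/2) = 13. Minimum is 10 at row 1 (u1 leaves); pivot element 1.
Divide row 1 by 1; eliminate column x3 from the other rows.
In the new row 1, the u1 entry is the old entry divided by the pivot: 1/1 = 1.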